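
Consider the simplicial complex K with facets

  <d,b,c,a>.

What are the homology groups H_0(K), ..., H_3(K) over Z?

H_0 ≅ Z,  H_1 = 0,  H_2 = 0,  H_3 = 0.

Order the vertices as a < b < c < d. Listing each simplex with vertices in this order, K has dimension 3 with simplices:

  0-simplices (4): a, b, c, d
  1-simplices (6): ab, ac, ad, bc, bd, cd
  2-simplices (4): abc, abd, acd, bcd
  3-simplices (1): abcd

so the chain groups are C_0 ≅ Z^4, C_1 ≅ Z^6, C_2 ≅ Z^4, C_3 ≅ Z^1.

The boundary map ∂_1: C_1 → C_0 is given by ∂[p,q] = [q] − [p]. For instance
  ∂bd = d − b.
The 4×6 boundary matrix has rank 3 and Smith normal form diag(1,1,1).

The boundary map ∂_2: C_2 → C_1 sends each 2-simplex [p,q,r] to [q,r] − [p,r] + [p,q]. For instance
  ∂bcd = cd − bd + bc,
  ∂acd = cd − ad + ac.
As a 6×4 matrix over Z this has rank 3, with invariant factors (1,1,1).

Boundary ∂_3: C_3 → C_2 sends each 3-simplex σ to the alternating sum Σ_i (−1)^i (σ with its i-th vertex removed). For instance
  ∂abcd = bcd − acd + abd − abc.
The resulting 4×1 matrix has rank 1, and its Smith normal form has invariant factors (1).

Computing H_k = (kernel of ∂_k) / (image of ∂_{k+1}):

  H_0: rank C_0 − rank ∂_1 = 4 − 3 = 1, and the invariant factors of ∂_1 are all 1, so H_0 ≅ Z.
  H_1: rank ker ∂_1 − rank ∂_2 = (6 − 3) − 3 = 0, and the invariant factors of ∂_2 are all 1, so H_1 ≅ 0.
  H_2: rank ker ∂_2 − rank ∂_3 = (4 − 3) − 1 = 0, and the invariant factors of ∂_3 are all 1, so H_2 ≅ 0.
  H_3: rank ker ∂_3 − rank ∂_4 = (1 − 1) − 0 = 0, and there is no ∂_4, so H_3 ≅ 0.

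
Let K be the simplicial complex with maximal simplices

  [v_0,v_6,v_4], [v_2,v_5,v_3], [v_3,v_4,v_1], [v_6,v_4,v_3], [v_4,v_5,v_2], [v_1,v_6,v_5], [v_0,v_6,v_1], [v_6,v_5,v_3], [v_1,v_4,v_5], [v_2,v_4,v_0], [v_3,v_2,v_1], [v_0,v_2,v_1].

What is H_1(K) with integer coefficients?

Order the vertices as v_0 < v_1 < v_2 < v_3 < v_4 < v_5 < v_6. Listing each simplex with vertices in this order, K has dimension 2 with simplices:

  0-simplices (7): [v_0], [v_1], [v_2], [v_3], [v_4], [v_5], [v_6]
  1-simplices (18): (18 of them)
  2-simplices (12): (12 of them)

Hence C_0 ≅ Z^7, C_1 ≅ Z^18, C_2 ≅ Z^12.

The boundary map ∂_1: C_1 → C_0 sends each edge [p,q] (with p < q) to q − p. For instance
  ∂[v_1,v_6] = [v_6] − [v_1].
The resulting 7×18 matrix has rank 6, and its Smith normal form has invariant factors (1,1,1,1,1,1).

The boundary map ∂_2: C_2 → C_1 sends each 2-simplex [p,q,r] to [q,r] − [p,r] + [p,q]. For instance
  ∂[v_1,v_2,v_3] = [v_2,v_3] − [v_1,v_3] + [v_1,v_2],
  ∂[v_0,v_1,v_2] = [v_1,v_2] − [v_0,v_2] + [v_0,v_1].
As a 18×12 matrix over Z this has rank 12, with invariant factors (1,1,1,1,1,1,1,1,1,1,1,2).

From H_k ≅ ker(∂_k) / im(∂_{k+1}) we obtain:

  H_1: rank ker ∂_1 − rank ∂_2 = (18 − 6) − 12 = 0, and ∂_2 has invariant factor 2 > 1, so H_1 ≅ Z/2.

(K is a triangulation of the real projective plane RP^2.)

H_1 ≅ Z/2.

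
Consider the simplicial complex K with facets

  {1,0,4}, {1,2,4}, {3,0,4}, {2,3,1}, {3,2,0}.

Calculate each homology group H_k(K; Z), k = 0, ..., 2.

H_0 ≅ Z,  H_1 ≅ Z,  H_2 = 0.

K has 5 vertices, 10 edges, 5 triangles.
rank ∂_0 = 0, rank ∂_1 = 4 ⇒ b_0 = 5 − 0 − 4 = 1; all invariant factors of ∂_1 are 1 so no torsion. So H_0 ≅ Z.
rank ∂_1 = 4, rank ∂_2 = 5 ⇒ b_1 = 10 − 4 − 5 = 1; all invariant factors of ∂_2 are 1 so no torsion. So H_1 ≅ Z.
rank ∂_2 = 5, rank ∂_3 = 0 ⇒ b_2 = 5 − 5 − 0 = 0. So H_2 ≅ 0.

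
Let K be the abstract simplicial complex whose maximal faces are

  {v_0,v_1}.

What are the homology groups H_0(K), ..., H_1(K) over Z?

H_0 ≅ Z,  H_1 = 0.

We work with the vertex ordering v_0 < v_1. The simplices of K, each written with vertices in increasing order, are:

  0-simplices (2): [v_0], [v_1]
  1-simplices (1): [v_0,v_1]

giving chain groups C_0 ≅ Z^2, C_1 ≅ Z^1.

The boundary map ∂_1: C_1 → C_0 maps an edge to its endpoints' difference, ∂[p,q] = q − p. For instance
  ∂[v_0,v_1] = [v_1] − [v_0].
The resulting 2×1 matrix has rank 1, and its Smith normal form has invariant factors (1).

Reading off H_k = ker ∂_k / im ∂_{k+1}:

  H_0: rank C_0 − rank ∂_1 = 2 − 1 = 1, and the invariant factors of ∂_1 are all 1, so H_0 ≅ Z.
  H_1: rank ker ∂_1 − rank ∂_2 = (1 − 1) − 0 = 0, and there is no ∂_2, so H_1 ≅ 0.

As a check, the Euler characteristic is 2 − 1 = 1, which agrees with 1 − 0 = 1.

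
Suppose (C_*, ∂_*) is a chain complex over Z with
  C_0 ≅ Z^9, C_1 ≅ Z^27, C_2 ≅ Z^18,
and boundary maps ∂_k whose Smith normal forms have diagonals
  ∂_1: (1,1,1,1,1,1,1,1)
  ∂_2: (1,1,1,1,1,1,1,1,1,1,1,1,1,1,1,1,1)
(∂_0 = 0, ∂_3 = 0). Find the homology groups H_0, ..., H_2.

H_0 = Z,  H_1 = Z^2,  H_2 = Z.

H_0: b_0 = 9 − 0 − 8 = 1; torsion from ∂_1 factors > 1: none. So H_0 = Z.
H_1: b_1 = 27 − 8 − 17 = 2; torsion from ∂_2 factors > 1: none. So H_1 = Z^2.
H_2: b_2 = 18 − 17 − 0 = 1; torsion from ∂_3 factors > 1: none. So H_2 = Z.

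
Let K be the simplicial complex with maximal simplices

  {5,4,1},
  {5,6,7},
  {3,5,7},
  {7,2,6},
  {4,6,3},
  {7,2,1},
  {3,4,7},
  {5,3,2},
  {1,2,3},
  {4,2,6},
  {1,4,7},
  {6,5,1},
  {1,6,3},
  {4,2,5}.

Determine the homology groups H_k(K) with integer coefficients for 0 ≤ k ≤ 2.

H_0 = Z,  H_1 = Z^2,  H_2 = Z.

Fix the vertex order 1 < 2 < 3 < 4 < 5 < 6 < 7 and write every simplex with vertices in increasing order. Then dim K = 2 and the simplices of K are:

  0-simplices (7): [1], [2], [3], [4], [5], [6], [7]
  1-simplices (21): [1,2], [1,3], [1,4], [1,5], [1,6], [1,7], [2,3], [2,4], [2,5], [2,6], [2,7], [3,4], [3,5], [3,6], [3,7], [4,5], [4,6], [4,7], [5,6], [5,7], [6,7]
  2-simplices (14): [1,2,3], [1,2,7], [1,3,6], [1,4,5], [1,4,7], [1,5,6], [2,3,5], [2,4,5], [2,4,6], [2,6,7], [3,4,6], [3,4,7], [3,5,7], [5,6,7]

so the chain groups are C_0 ≅ Z^7, C_1 ≅ Z^21, C_2 ≅ Z^14.

∂_1: C_1 → C_0 maps an edge to its endpoints' difference, ∂[p,q] = q − p.
The 7×21 boundary matrix has rank 6 and Smith normal form diag(1,1,1,1,1,1).

The boundary map ∂_2: C_2 → C_1 maps a triangle to the signed sum of its edges. For instance
  ∂[2,4,5] = [4,5] − [2,5] + [2,4],
  ∂[1,4,5] = [4,5] − [1,5] + [1,4].
The resulting 21×14 matrix has rank 13, and its Smith normal form has invariant factors (1,1,1,1,1,1,1,1,1,1,1,1,1).

From H_k ≅ ker(∂_k) / im(∂_{k+1}) we obtain:

  H_0: rank C_0 − rank ∂_1 = 7 − 6 = 1, and the invariant factors of ∂_1 are all 1, so H_0 ≅ Z.
  H_1: rank ker ∂_1 − rank ∂_2 = (21 − 6) − 13 = 2, and the invariant factors of ∂_2 are all 1, so H_1 ≅ Z^2.
  H_2: rank ker ∂_2 − rank ∂_3 = (14 − 13) − 0 = 1, and there is no ∂_3, so H_2 ≅ Z.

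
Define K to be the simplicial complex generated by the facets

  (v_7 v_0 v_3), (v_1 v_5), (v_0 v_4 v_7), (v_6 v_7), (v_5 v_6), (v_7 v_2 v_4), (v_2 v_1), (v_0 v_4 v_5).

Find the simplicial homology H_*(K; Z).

H_0 = Z,  H_1 = Z^2,  H_2 = 0.

Order the vertices as v_0 < v_1 < v_2 < v_3 < v_4 < v_5 < v_6 < v_7. Listing each simplex with vertices in this order, K has dimension 2 with simplices:

  0-simplices (8): [v_0], [v_1], [v_2], [v_3], [v_4], [v_5], [v_6], [v_7]
  1-simplices (13): [v_0,v_3], [v_0,v_4], [v_0,v_5], [v_0,v_7], [v_1,v_2], [v_1,v_5], [v_2,v_4], [v_2,v_7], [v_3,v_7], [v_4,v_5], [v_4,v_7], [v_5,v_6], [v_6,v_7]
  2-simplices (4): [v_0,v_3,v_7], [v_0,v_4,v_5], [v_0,v_4,v_7], [v_2,v_4,v_7]

giving chain groups C_0 ≅ Z^8, C_1 ≅ Z^13, C_2 ≅ Z^4.

The boundary map ∂_1: C_1 → C_0 maps an edge to its endpoints' difference, ∂[p,q] = q − p. For instance
  ∂[v_0,v_4] = [v_4] − [v_0].
The resulting 8×13 matrix has rank 7, and its Smith normal form has invariant factors (1,1,1,1,1,1,1).

The boundary map ∂_2: C_2 → C_1 sends each 2-simplex [p,q,r] to [q,r] − [p,r] + [p,q]. For instance
  ∂[v_0,v_4,v_7] = [v_4,v_7] − [v_0,v_7] + [v_0,v_4],
  ∂[v_0,v_3,v_7] = [v_3,v_7] − [v_0,v_7] + [v_0,v_3].
As a 13×4 matrix over Z this has rank 4, with invariant factors (1,1,1,1).

Now H_k = ker ∂_k / im ∂_{k+1}, so:

  H_0: rank C_0 − rank ∂_1 = 8 − 7 = 1, and the invariant factors of ∂_1 are all 1, so H_0 ≅ Z.
  H_1: rank ker ∂_1 − rank ∂_2 = (13 − 7) − 4 = 2, and the invariant factors of ∂_2 are all 1, so H_1 ≅ Z^2.
  H_2: rank ker ∂_2 − rank ∂_3 = (4 − 4) − 0 = 0, and there is no ∂_3, so H_2 ≅ 0.

As a check, the Euler characteristic is 8 − 13 + 4 = -1, which agrees with 1 − 2 + 0 = -1.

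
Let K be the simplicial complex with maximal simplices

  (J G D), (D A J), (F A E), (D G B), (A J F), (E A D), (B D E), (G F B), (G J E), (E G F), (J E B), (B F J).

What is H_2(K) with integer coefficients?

We work with the vertex ordering A < B < D < E < F < G < J. The simplices of K, each written with vertices in increasing order, are:

  0-simplices (7): A, B, D, E, F, G, J
  1-simplices (18): AD, AE, AF, AJ, BD, BE, BF, BG, BJ, DE, DG, DJ, EF, EG, EJ, FG, FJ, GJ
  2-simplices (12): ADE, ADJ, AEF, AFJ, BDE, BDG, BEJ, BFG, BFJ, DGJ, EFG, EGJ

so the chain groups are C_0 ≅ Z^7, C_1 ≅ Z^18, C_2 ≅ Z^12.

∂_1: C_1 → C_0 is given by ∂[p,q] = [q] − [p]. For instance
  ∂FJ = J − F.
The 7×18 boundary matrix has rank 6 and Smith normal form diag(1,1,1,1,1,1).

The boundary map ∂_2: C_2 → C_1 acts by ∂[p,q,r] = [q,r] − [p,r] + [p,q]. For instance
  ∂BDE = DE − BE + BD,
  ∂BFJ = FJ − BJ + BF.
As a 18×12 matrix over Z this has rank 12, with invariant factors (1,1,1,1,1,1,1,1,1,1,1,2).

Reading off H_k = ker ∂_k / im ∂_{k+1}:

  H_2: rank ker ∂_2 − rank ∂_3 = (12 − 12) − 0 = 0, and there is no ∂_3, so H_2 = 0.

H_2 = 0.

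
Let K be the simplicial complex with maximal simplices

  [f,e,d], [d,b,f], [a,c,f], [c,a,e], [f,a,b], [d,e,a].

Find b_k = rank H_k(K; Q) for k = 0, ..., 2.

We work with the vertex ordering a < b < c < d < e < f. The simplices of K, each written with vertices in increasing order, are:

  0-simplices (6): a, b, c, d, e, f
  1-simplices (12): ab, ac, ad, ae, af, bd, bf, ce, cf, de, df, ef
  2-simplices (6): abf, ace, acf, ade, bdf, def

giving chain groups C_0 ≅ Z^6, C_1 ≅ Z^12, C_2 ≅ Z^6.

∂_1: C_1 → C_0 sends each edge [p,q] (with p < q) to q − p. For instance
  ∂df = f − d.
The resulting 6×12 matrix has rank 5, and its Smith normal form has invariant factors (1,1,1,1,1).

The boundary map ∂_2: C_2 → C_1 acts by ∂[p,q,r] = [q,r] − [p,r] + [p,q]. For instance
  ∂ade = de − ae + ad,
  ∂ace = ce − ae + ac.
This gives a 12×6 integer matrix of rank 6; reducing to Smith normal form yields diagonal entries (1,1,1,1,1,1).

From H_k ≅ ker(∂_k) / im(∂_{k+1}) we obtain:

  H_0: rank C_0 − rank ∂_1 = 6 − 5 = 1, and the invariant factors of ∂_1 are all 1, so H_0 ≅ Z.
  H_1: rank ker ∂_1 − rank ∂_2 = (12 − 5) − 6 = 1, and the invariant factors of ∂_2 are all 1, so H_1 ≅ Z.
  H_2: rank ker ∂_2 − rank ∂_3 = (6 − 6) − 0 = 0, and there is no ∂_3, so H_2 ≅ 0.

As a check, the Euler characteristic is 6 − 12 + 6 = 0, which agrees with 1 − 1 + 0 = 0.

Hence the Betti numbers are b_0 = 1, b_1 = 1, b_2 = 0.

b_0 = 1, b_1 = 1, b_2 = 0.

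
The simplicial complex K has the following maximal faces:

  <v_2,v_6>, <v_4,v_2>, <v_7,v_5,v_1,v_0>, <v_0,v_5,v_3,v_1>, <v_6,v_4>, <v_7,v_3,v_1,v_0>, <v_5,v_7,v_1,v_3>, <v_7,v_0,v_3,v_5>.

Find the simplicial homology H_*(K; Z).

We work with the vertex ordering v_0 < v_1 < v_2 < v_3 < v_4 < v_5 < v_6 < v_7. The simplices of K, each written with vertices in increasing order, are:

  0-simplices (8): [v_0], [v_1], [v_2], [v_3], [v_4], [v_5], [v_6], [v_7]
  1-simplices (13): [v_0,v_1], [v_0,v_3], [v_0,v_5], [v_0,v_7], [v_1,v_3], [v_1,v_5], [v_1,v_7], [v_2,v_4], [v_2,v_6], [v_3,v_5], [v_3,v_7], [v_4,v_6], [v_5,v_7]
  2-simplices (10): [v_0,v_1,v_3], [v_0,v_1,v_5], [v_0,v_1,v_7], [v_0,v_3,v_5], [v_0,v_3,v_7], [v_0,v_5,v_7], [v_1,v_3,v_5], [v_1,v_3,v_7], [v_1,v_5,v_7], [v_3,v_5,v_7]
  3-simplices (5): [v_0,v_1,v_3,v_5], [v_0,v_1,v_3,v_7], [v_0,v_1,v_5,v_7], [v_0,v_3,v_5,v_7], [v_1,v_3,v_5,v_7]

so the chain groups are C_0 ≅ Z^8, C_1 ≅ Z^13, C_2 ≅ Z^10, C_3 ≅ Z^5.

∂_1: C_1 → C_0 is given by ∂[p,q] = [q] − [p]. For instance
  ∂[v_2,v_4] = [v_4] − [v_2].
The 8×13 boundary matrix has rank 6 and Smith normal form diag(1,1,1,1,1,1).

The boundary map ∂_2: C_2 → C_1 maps a triangle to the signed sum of its edges. For instance
  ∂[v_0,v_3,v_5] = [v_3,v_5] − [v_0,v_5] + [v_0,v_3],
  ∂[v_0,v_1,v_3] = [v_1,v_3] − [v_0,v_3] + [v_0,v_1].
The resulting 13×10 matrix has rank 6, and its Smith normal form has invariant factors (1,1,1,1,1,1).

∂_3: C_3 → C_2 sends each 3-simplex σ to the alternating sum Σ_i (−1)^i (σ with its i-th vertex removed). For instance
  ∂[v_0,v_1,v_3,v_7] = [v_1,v_3,v_7] − [v_0,v_3,v_7] + [v_0,v_1,v_7] − [v_0,v_1,v_3],
  ∂[v_0,v_1,v_5,v_7] = [v_1,v_5,v_7] − [v_0,v_5,v_7] + [v_0,v_1,v_7] − [v_0,v_1,v_5].
As a 10×5 matrix over Z this has rank 4, with invariant factors (1,1,1,1).

Computing H_k = (kernel of ∂_k) / (image of ∂_{k+1}):

  H_0: rank C_0 − rank ∂_1 = 8 − 6 = 2, and the invariant factors of ∂_1 are all 1, so H_0 ≅ Z^2.
  H_1: rank ker ∂_1 − rank ∂_2 = (13 − 6) − 6 = 1, and the invariant factors of ∂_2 are all 1, so H_1 ≅ Z.
  H_2: rank ker ∂_2 − rank ∂_3 = (10 − 6) − 4 = 0, and the invariant factors of ∂_3 are all 1, so H_2 ≅ 0.
  H_3: rank ker ∂_3 − rank ∂_4 = (5 − 4) − 0 = 1, and there is no ∂_4, so H_3 ≅ Z.

As a check, the Euler characteristic is 8 − 13 + 10 − 5 = 0, which agrees with 2 − 1 + 0 − 1 = 0.

H_0 ≅ Z^2,  H_1 ≅ Z,  H_2 = 0,  H_3 ≅ Z.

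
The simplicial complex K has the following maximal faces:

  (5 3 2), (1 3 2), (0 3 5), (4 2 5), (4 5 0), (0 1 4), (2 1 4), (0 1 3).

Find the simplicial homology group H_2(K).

K has 6 vertices, 12 edges, 8 triangles.
rank ∂_2 = 7, rank ∂_3 = 0 ⇒ b_2 = 8 − 7 − 0 = 1. So H_2 ≅ Z.

H_2 ≅ Z.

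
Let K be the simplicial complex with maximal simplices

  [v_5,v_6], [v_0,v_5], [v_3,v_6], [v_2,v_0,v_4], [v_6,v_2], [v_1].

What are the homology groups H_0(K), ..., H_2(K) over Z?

H_0 = Z^2,  H_1 = Z,  H_2 = 0.

Fix the vertex order v_0 < v_1 < v_2 < v_3 < v_4 < v_5 < v_6 and write every simplex with vertices in increasing order. Then dim K = 2 and the simplices of K are:

  0-simplices (7): [v_0], [v_1], [v_2], [v_3], [v_4], [v_5], [v_6]
  1-simplices (7): [v_0,v_2], [v_0,v_4], [v_0,v_5], [v_2,v_4], [v_2,v_6], [v_3,v_6], [v_5,v_6]
  2-simplices (1): [v_0,v_2,v_4]

giving chain groups C_0 ≅ Z^7, C_1 ≅ Z^7, C_2 ≅ Z^1.

The boundary map ∂_1: C_1 → C_0 maps an edge to its endpoints' difference, ∂[p,q] = q − p. For instance
  ∂[v_3,v_6] = [v_6] − [v_3].
As a 7×7 matrix over Z this has rank 5, with invariant factors (1,1,1,1,1).

The boundary map ∂_2: C_2 → C_1 acts by ∂[p,q,r] = [q,r] − [p,r] + [p,q]. For instance
  ∂[v_0,v_2,v_4] = [v_2,v_4] − [v_0,v_4] + [v_0,v_2].
This gives a 7×1 integer matrix of rank 1; reducing to Smith normal form yields diagonal entries (1).

From H_k ≅ ker(∂_k) / im(∂_{k+1}) we obtain:

  H_0: rank C_0 − rank ∂_1 = 7 − 5 = 2, and the invariant factors of ∂_1 are all 1, so H_0 ≅ Z^2.
  H_1: rank ker ∂_1 − rank ∂_2 = (7 − 5) − 1 = 1, and the invariant factors of ∂_2 are all 1, so H_1 ≅ Z.
  H_2: rank ker ∂_2 − rank ∂_3 = (1 − 1) − 0 = 0, and there is no ∂_3, so H_2 ≅ 0.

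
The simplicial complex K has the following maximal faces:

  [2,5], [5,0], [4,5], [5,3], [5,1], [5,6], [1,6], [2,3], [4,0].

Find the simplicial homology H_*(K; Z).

H_0 = Z,  H_1 = Z^3.

Fix the vertex order 0 < 1 < 2 < 3 < 4 < 5 < 6 and write every simplex with vertices in increasing order. Then dim K = 1 and the simplices of K are:

  0-simplices (7): [0], [1], [2], [3], [4], [5], [6]
  1-simplices (9): [0,4], [0,5], [1,5], [1,6], [2,3], [2,5], [3,5], [4,5], [5,6]

giving chain groups C_0 ≅ Z^7, C_1 ≅ Z^9.

Boundary ∂_1: C_1 → C_0 sends each edge [p,q] (with p < q) to q − p. For instance
  ∂[0,5] = [5] − [0].
The resulting 7×9 matrix has rank 6, and its Smith normal form has invariant factors (1,1,1,1,1,1).

Computing H_k = (kernel of ∂_k) / (image of ∂_{k+1}):

  H_0: rank C_0 − rank ∂_1 = 7 − 6 = 1, and the invariant factors of ∂_1 are all 1, so H_0 ≅ Z.
  H_1: rank ker ∂_1 − rank ∂_2 = (9 − 6) − 0 = 3, and there is no ∂_2, so H_1 ≅ Z^3.

(K is a triangulation of a wedge of 3 circles.)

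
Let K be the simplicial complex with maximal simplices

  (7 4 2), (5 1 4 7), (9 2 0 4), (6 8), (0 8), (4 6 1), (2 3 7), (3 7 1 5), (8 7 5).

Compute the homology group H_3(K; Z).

H_3 = 0.

Take the total order 0 < 1 < 2 < 3 < 4 < 5 < 6 < 7 < 8 < 9 on the vertex set. Then K (dimension 3) consists of the simplices:

  0-simplices (10): [0], [1], [2], [3], [4], [5], [6], [7], [8], [9]
  1-simplices (23): [0,2], [0,4], [0,8], [0,9], [1,3], [1,4], [1,5], [1,6], [1,7], [2,3], [2,4], [2,7], [2,9], [3,5], [3,7], [4,5], [4,6], [4,7], [4,9], [5,7], [5,8], [6,8], [7,8]
  2-simplices (15): [0,2,4], [0,2,9], [0,4,9], [1,3,5], [1,3,7], [1,4,5], [1,4,6], [1,4,7], [1,5,7], [2,3,7], [2,4,7], [2,4,9], [3,5,7], [4,5,7], [5,7,8]
  3-simplices (3): [0,2,4,9], [1,3,5,7], [1,4,5,7]

Hence C_0 ≅ Z^10, C_1 ≅ Z^23, C_2 ≅ Z^15, C_3 ≅ Z^3.

Boundary ∂_1: C_1 → C_0 sends each edge [p,q] (with p < q) to q − p. For instance
  ∂[6,8] = [8] − [6].
This gives a 10×23 integer matrix of rank 9; reducing to Smith normal form yields diagonal entries (1,1,1,1,1,1,1,1,1).

The boundary map ∂_2: C_2 → C_1 sends each 2-simplex [p,q,r] to [q,r] − [p,r] + [p,q]. For instance
  ∂[0,4,9] = [4,9] − [0,9] + [0,4],
  ∂[1,4,5] = [4,5] − [1,5] + [1,4].
The 23×15 boundary matrix has rank 12 and Smith normal form diag(1,1,1,1,1,1,1,1,1,1,1,1).

∂_3: C_3 → C_2 sends each 3-simplex σ to the alternating sum Σ_i (−1)^i (σ with its i-th vertex removed). For instance
  ∂[1,3,5,7] = [3,5,7] − [1,5,7] + [1,3,7] − [1,3,5],
  ∂[1,4,5,7] = [4,5,7] − [1,5,7] + [1,4,7] − [1,4,5].
As a 15×3 matrix over Z this has rank 3, with invariant factors (1,1,1).

From H_k ≅ ker(∂_k) / im(∂_{k+1}) we obtain:

  H_3: rank ker ∂_3 − rank ∂_4 = (3 − 3) − 0 = 0, and there is no ∂_4, so H_3 = 0.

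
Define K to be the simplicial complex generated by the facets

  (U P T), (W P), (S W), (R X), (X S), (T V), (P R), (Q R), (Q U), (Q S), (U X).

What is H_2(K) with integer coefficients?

We work with the vertex ordering P < Q < R < S < T < U < V < W < X. The simplices of K, each written with vertices in increasing order, are:

  0-simplices (9): P, Q, R, S, T, U, V, W, X
  1-simplices (13): PR, PT, PU, PW, QR, QS, QU, RX, SW, SX, TU, TV, UX
  2-simplices (1): PTU

Hence C_0 ≅ Z^9, C_1 ≅ Z^13, C_2 ≅ Z^1.

The boundary map ∂_1: C_1 → C_0 maps an edge to its endpoints' difference, ∂[p,q] = q − p. For instance
  ∂QU = U − Q.
The resulting 9×13 matrix has rank 8, and its Smith normal form has invariant factors (1,1,1,1,1,1,1,1).

Boundary ∂_2: C_2 → C_1 maps a triangle to the signed sum of its edges. For instance
  ∂PTU = TU − PU + PT.
The 13×1 boundary matrix has rank 1 and Smith normal form diag(1).

From H_k ≅ ker(∂_k) / im(∂_{k+1}) we obtain:

  H_2: rank ker ∂_2 − rank ∂_3 = (1 − 1) − 0 = 0, and there is no ∂_3, so H_2 = 0.

H_2 ≅ 0.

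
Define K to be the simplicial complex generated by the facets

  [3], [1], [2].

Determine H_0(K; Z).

H_0 = Z^3.

We work with the vertex ordering 1 < 2 < 3. The simplices of K, each written with vertices in increasing order, are:

  0-simplices (3): [1], [2], [3]

giving chain groups C_0 ≅ Z^3.

From H_k ≅ ker(∂_k) / im(∂_{k+1}) we obtain:

  H_0: rank C_0 − rank ∂_1 = 3 − 0 = 3, and there is no ∂_1, so H_0 ≅ Z^3.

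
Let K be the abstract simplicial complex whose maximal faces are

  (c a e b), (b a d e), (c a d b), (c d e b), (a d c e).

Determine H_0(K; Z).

Take the total order a < b < c < d < e on the vertex set. Then K (dimension 3) consists of the simplices:

  0-simplices (5): a, b, c, d, e
  1-simplices (10): ab, ac, ad, ae, bc, bd, be, cd, ce, de
  2-simplices (10): abc, abd, abe, acd, ace, ade, bcd, bce, bde, cde
  3-simplices (5): abcd, abce, abde, acde, bcde

so the chain groups are C_0 ≅ Z^5, C_1 ≅ Z^10, C_2 ≅ Z^10, C_3 ≅ Z^5.

The boundary map ∂_1: C_1 → C_0 is given by ∂[p,q] = [q] − [p].
As a 5×10 matrix over Z this has rank 4, with invariant factors (1,1,1,1).

Boundary ∂_2: C_2 → C_1 sends each 2-simplex [p,q,r] to [q,r] − [p,r] + [p,q]. For instance
  ∂ade = de − ae + ad,
  ∂cde = de − ce + cd.
The resulting 10×10 matrix has rank 6, and its Smith normal form has invariant factors (1,1,1,1,1,1).

∂_3: C_3 → C_2 sends each 3-simplex σ to the alternating sum Σ_i (−1)^i (σ with its i-th vertex removed). For instance
  ∂acde = cde − ade + ace − acd,
  ∂abcd = bcd − acd + abd − abc.
As a 10×5 matrix over Z this has rank 4, with invariant factors (1,1,1,1).

Now H_k = ker ∂_k / im ∂_{k+1}, so:

  H_0: rank C_0 − rank ∂_1 = 5 − 4 = 1, and the invariant factors of ∂_1 are all 1, so H_0 ≅ Z.

(K is a triangulation of the 3-sphere S^3.)

H_0 = Z.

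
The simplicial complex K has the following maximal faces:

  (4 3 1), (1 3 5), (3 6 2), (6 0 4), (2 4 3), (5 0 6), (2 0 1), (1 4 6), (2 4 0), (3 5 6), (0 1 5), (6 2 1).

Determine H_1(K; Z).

Fix the vertex order 0 < 1 < 2 < 3 < 4 < 5 < 6 and write every simplex with vertices in increasing order. Then dim K = 2 and the simplices of K are:

  0-simplices (7): [0], [1], [2], [3], [4], [5], [6]
  1-simplices (18): [0,1], [0,2], [0,4], [0,5], [0,6], [1,2], [1,3], [1,4], [1,5], [1,6], [2,3], [2,4], [2,6], [3,4], [3,5], [3,6], [4,6], [5,6]
  2-simplices (12): [0,1,2], [0,1,5], [0,2,4], [0,4,6], [0,5,6], [1,2,6], [1,3,4], [1,3,5], [1,4,6], [2,3,4], [2,3,6], [3,5,6]

so the chain groups are C_0 ≅ Z^7, C_1 ≅ Z^18, C_2 ≅ Z^12.

Boundary ∂_1: C_1 → C_0 is given by ∂[p,q] = [q] − [p].
This gives a 7×18 integer matrix of rank 6; reducing to Smith normal form yields diagonal entries (1,1,1,1,1,1).

The boundary map ∂_2: C_2 → C_1 sends each 2-simplex [p,q,r] to [q,r] − [p,r] + [p,q]. For instance
  ∂[1,3,5] = [3,5] − [1,5] + [1,3],
  ∂[1,2,6] = [2,6] − [1,6] + [1,2].
This gives a 18×12 integer matrix of rank 12; reducing to Smith normal form yields diagonal entries (1,1,1,1,1,1,1,1,1,1,1,2).

From H_k ≅ ker(∂_k) / im(∂_{k+1}) we obtain:

  H_1: rank ker ∂_1 − rank ∂_2 = (18 − 6) − 12 = 0, and ∂_2 has invariant factor 2 > 1, so H_1 ≅ Z/2.

H_1 ≅ Z/2.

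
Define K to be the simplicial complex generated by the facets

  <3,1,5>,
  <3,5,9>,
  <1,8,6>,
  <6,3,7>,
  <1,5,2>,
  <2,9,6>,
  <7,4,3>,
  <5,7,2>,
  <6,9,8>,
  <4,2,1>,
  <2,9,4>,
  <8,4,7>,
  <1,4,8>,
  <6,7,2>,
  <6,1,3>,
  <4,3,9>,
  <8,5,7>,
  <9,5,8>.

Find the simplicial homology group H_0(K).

H_0 = Z.

Fix the vertex order 1 < 2 < 3 < 4 < 5 < 6 < 7 < 8 < 9 and write every simplex with vertices in increasing order. Then dim K = 2 and the simplices of K are:

  0-simplices (9): [1], [2], [3], [4], [5], [6], [7], [8], [9]
  1-simplices (27): (27 of them)
  2-simplices (18): [1,2,4], [1,2,5], [1,3,5], [1,3,6], [1,4,8], [1,6,8], [2,4,9], [2,5,7], [2,6,7], [2,6,9], [3,4,7], [3,4,9], [3,5,9], [3,6,7], [4,7,8], [5,7,8], [5,8,9], [6,8,9]

giving chain groups C_0 ≅ Z^9, C_1 ≅ Z^27, C_2 ≅ Z^18.

Boundary ∂_1: C_1 → C_0 is given by ∂[p,q] = [q] − [p].
The resulting 9×27 matrix has rank 8, and its Smith normal form has invariant factors (1,1,1,1,1,1,1,1).

∂_2: C_2 → C_1 sends each 2-simplex [p,q,r] to [q,r] − [p,r] + [p,q]. For instance
  ∂[5,7,8] = [7,8] − [5,8] + [5,7],
  ∂[1,2,4] = [2,4] − [1,4] + [1,2].
This gives a 27×18 integer matrix of rank 17; reducing to Smith normal form yields diagonal entries (1,1,1,1,1,1,1,1,1,1,1,1,1,1,1,1,1).

Now H_k = ker ∂_k / im ∂_{k+1}, so:

  H_0: rank C_0 − rank ∂_1 = 9 − 8 = 1, and the invariant factors of ∂_1 are all 1, so H_0 ≅ Z.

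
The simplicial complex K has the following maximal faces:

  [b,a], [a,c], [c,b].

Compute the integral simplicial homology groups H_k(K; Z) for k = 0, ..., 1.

H_0 = Z,  H_1 = Z.

We work with the vertex ordering a < b < c. The simplices of K, each written with vertices in increasing order, are:

  0-simplices (3): a, b, c
  1-simplices (3): ab, ac, bc

giving chain groups C_0 ≅ Z^3, C_1 ≅ Z^3.

Boundary ∂_1: C_1 → C_0 is given by ∂[p,q] = [q] − [p]. For instance
  ∂bc = c − b.
The resulting 3×3 matrix has rank 2, and its Smith normal form has invariant factors (1,1).

Now H_k = ker ∂_k / im ∂_{k+1}, so:

  H_0: rank C_0 − rank ∂_1 = 3 − 2 = 1, and the invariant factors of ∂_1 are all 1, so H_0 ≅ Z.
  H_1: rank ker ∂_1 − rank ∂_2 = (3 − 2) − 0 = 1, and there is no ∂_2, so H_1 ≅ Z.

As a check, the Euler characteristic is 3 − 3 = 0, which agrees with 1 − 1 = 0.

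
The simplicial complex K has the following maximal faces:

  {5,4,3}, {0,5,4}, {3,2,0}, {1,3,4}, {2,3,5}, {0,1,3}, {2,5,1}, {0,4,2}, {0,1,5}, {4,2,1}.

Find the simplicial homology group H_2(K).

H_2 = 0.

Take the total order 0 < 1 < 2 < 3 < 4 < 5 on the vertex set. Then K (dimension 2) consists of the simplices:

  0-simplices (6): [0], [1], [2], [3], [4], [5]
  1-simplices (15): [0,1], [0,2], [0,3], [0,4], [0,5], [1,2], [1,3], [1,4], [1,5], [2,3], [2,4], [2,5], [3,4], [3,5], [4,5]
  2-simplices (10): [0,1,3], [0,1,5], [0,2,3], [0,2,4], [0,4,5], [1,2,4], [1,2,5], [1,3,4], [2,3,5], [3,4,5]

so the chain groups are C_0 ≅ Z^6, C_1 ≅ Z^15, C_2 ≅ Z^10.

The boundary map ∂_1: C_1 → C_0 sends each edge [p,q] (with p < q) to q − p.
This gives a 6×15 integer matrix of rank 5; reducing to Smith normal form yields diagonal entries (1,1,1,1,1).

Boundary ∂_2: C_2 → C_1 acts by ∂[p,q,r] = [q,r] − [p,r] + [p,q]. For instance
  ∂[3,4,5] = [4,5] − [3,5] + [3,4],
  ∂[1,2,4] = [2,4] − [1,4] + [1,2].
The 15×10 boundary matrix has rank 10 and Smith normal form diag(1,1,1,1,1,1,1,1,1,2).

Reading off H_k = ker ∂_k / im ∂_{k+1}:

  H_2: rank ker ∂_2 − rank ∂_3 = (10 − 10) − 0 = 0, and there is no ∂_3, so H_2 ≅ 0.

(K is a triangulation of the real projective plane RP^2.)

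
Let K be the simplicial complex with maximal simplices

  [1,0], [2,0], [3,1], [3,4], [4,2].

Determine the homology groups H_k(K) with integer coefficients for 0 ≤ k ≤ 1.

H_0 = Z,  H_1 = Z.

Order the vertices as 0 < 1 < 2 < 3 < 4. Listing each simplex with vertices in this order, K has dimension 1 with simplices:

  0-simplices (5): [0], [1], [2], [3], [4]
  1-simplices (5): [0,1], [0,2], [1,3], [2,4], [3,4]

Hence C_0 ≅ Z^5, C_1 ≅ Z^5.

∂_1: C_1 → C_0 is given by ∂[p,q] = [q] − [p]. For instance
  ∂[1,3] = [3] − [1].
The resulting 5×5 matrix has rank 4, and its Smith normal form has invariant factors (1,1,1,1).

From H_k ≅ ker(∂_k) / im(∂_{k+1}) we obtain:

  H_0: rank C_0 − rank ∂_1 = 5 − 4 = 1, and the invariant factors of ∂_1 are all 1, so H_0 = Z.
  H_1: rank ker ∂_1 − rank ∂_2 = (5 − 4) − 0 = 1, and there is no ∂_2, so H_1 = Z.

As a check, the Euler characteristic is 5 − 5 = 0, which agrees with 1 − 1 = 0.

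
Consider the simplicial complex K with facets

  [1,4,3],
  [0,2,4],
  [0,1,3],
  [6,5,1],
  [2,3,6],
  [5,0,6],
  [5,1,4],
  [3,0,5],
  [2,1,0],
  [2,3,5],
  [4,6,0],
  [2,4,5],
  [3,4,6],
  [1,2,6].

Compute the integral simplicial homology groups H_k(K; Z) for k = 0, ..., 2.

H_0 = Z,  H_1 = Z^2,  H_2 = Z.

Take the total order 0 < 1 < 2 < 3 < 4 < 5 < 6 on the vertex set. Then K (dimension 2) consists of the simplices:

  0-simplices (7): [0], [1], [2], [3], [4], [5], [6]
  1-simplices (21): [0,1], [0,2], [0,3], [0,4], [0,5], [0,6], [1,2], [1,3], [1,4], [1,5], [1,6], [2,3], [2,4], [2,5], [2,6], [3,4], [3,5], [3,6], [4,5], [4,6], [5,6]
  2-simplices (14): [0,1,2], [0,1,3], [0,2,4], [0,3,5], [0,4,6], [0,5,6], [1,2,6], [1,3,4], [1,4,5], [1,5,6], [2,3,5], [2,3,6], [2,4,5], [3,4,6]

Hence C_0 ≅ Z^7, C_1 ≅ Z^21, C_2 ≅ Z^14.

∂_1: C_1 → C_0 is given by ∂[p,q] = [q] − [p].
This gives a 7×21 integer matrix of rank 6; reducing to Smith normal form yields diagonal entries (1,1,1,1,1,1).

The boundary map ∂_2: C_2 → C_1 maps a triangle to the signed sum of its edges. For instance
  ∂[2,3,6] = [3,6] − [2,6] + [2,3],
  ∂[1,5,6] = [5,6] − [1,6] + [1,5].
The resulting 21×14 matrix has rank 13, and its Smith normal form has invariant factors (1,1,1,1,1,1,1,1,1,1,1,1,1).

From H_k ≅ ker(∂_k) / im(∂_{k+1}) we obtain:

  H_0: rank C_0 − rank ∂_1 = 7 − 6 = 1, and the invariant factors of ∂_1 are all 1, so H_0 = Z.
  H_1: rank ker ∂_1 − rank ∂_2 = (21 − 6) − 13 = 2, and the invariant factors of ∂_2 are all 1, so H_1 = Z^2.
  H_2: rank ker ∂_2 − rank ∂_3 = (14 − 13) − 0 = 1, and there is no ∂_3, so H_2 = Z.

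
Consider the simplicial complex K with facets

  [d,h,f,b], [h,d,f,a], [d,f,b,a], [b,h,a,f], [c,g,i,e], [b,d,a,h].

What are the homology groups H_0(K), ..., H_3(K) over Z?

Take the total order a < b < c < d < e < f < g < h < i on the vertex set. Then K (dimension 3) consists of the simplices:

  0-simplices (9): a, b, c, d, e, f, g, h, i
  1-simplices (16): ab, ad, af, ah, bd, bf, bh, ce, cg, ci, df, dh, eg, ei, fh, gi
  2-simplices (14): abd, abf, abh, adf, adh, afh, bdf, bdh, bfh, ceg, cei, cgi, dfh, egi
  3-simplices (6): abdf, abdh, abfh, adfh, bdfh, cegi

so the chain groups are C_0 ≅ Z^9, C_1 ≅ Z^16, C_2 ≅ Z^14, C_3 ≅ Z^6.

∂_1: C_1 → C_0 maps an edge to its endpoints' difference, ∂[p,q] = q − p. For instance
  ∂bh = h − b.
The resulting 9×16 matrix has rank 7, and its Smith normal form has invariant factors (1,1,1,1,1,1,1).

The boundary map ∂_2: C_2 → C_1 acts by ∂[p,q,r] = [q,r] − [p,r] + [p,q]. For instance
  ∂ceg = eg − cg + ce,
  ∂bfh = fh − bh + bf.
The 16×14 boundary matrix has rank 9 and Smith normal form diag(1,1,1,1,1,1,1,1,1).

Boundary ∂_3: C_3 → C_2 sends each 3-simplex σ to the alternating sum Σ_i (−1)^i (σ with its i-th vertex removed). For instance
  ∂bdfh = dfh − bfh + bdh − bdf,
  ∂abdf = bdf − adf + abf − abd.
The 14×6 boundary matrix has rank 5 and Smith normal form diag(1,1,1,1,1).

Reading off H_k = ker ∂_k / im ∂_{k+1}:

  H_0: rank C_0 − rank ∂_1 = 9 − 7 = 2, and the invariant factors of ∂_1 are all 1, so H_0 ≅ Z^2.
  H_1: rank ker ∂_1 − rank ∂_2 = (16 − 7) − 9 = 0, and the invariant factors of ∂_2 are all 1, so H_1 ≅ 0.
  H_2: rank ker ∂_2 − rank ∂_3 = (14 − 9) − 5 = 0, and the invariant factors of ∂_3 are all 1, so H_2 ≅ 0.
  H_3: rank ker ∂_3 − rank ∂_4 = (6 − 5) − 0 = 1, and there is no ∂_4, so H_3 ≅ Z.

H_0 ≅ Z^2,  H_1 = 0,  H_2 = 0,  H_3 ≅ Z.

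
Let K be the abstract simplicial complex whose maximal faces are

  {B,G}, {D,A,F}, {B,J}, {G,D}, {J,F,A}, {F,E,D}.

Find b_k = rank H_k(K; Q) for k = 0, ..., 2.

Fix the vertex order A < B < D < E < F < G < J and write every simplex with vertices in increasing order. Then dim K = 2 and the simplices of K are:

  0-simplices (7): A, B, D, E, F, G, J
  1-simplices (10): AD, AF, AJ, BG, BJ, DE, DF, DG, EF, FJ
  2-simplices (3): ADF, AFJ, DEF

so the chain groups are C_0 ≅ Z^7, C_1 ≅ Z^10, C_2 ≅ Z^3.

The boundary map ∂_1: C_1 → C_0 sends each edge [p,q] (with p < q) to q − p. For instance
  ∂DE = E − D.
The 7×10 boundary matrix has rank 6 and Smith normal form diag(1,1,1,1,1,1).

Boundary ∂_2: C_2 → C_1 acts by ∂[p,q,r] = [q,r] − [p,r] + [p,q]. For instance
  ∂AFJ = FJ − AJ + AF,
  ∂DEF = EF − DF + DE.
As a 10×3 matrix over Z this has rank 3, with invariant factors (1,1,1).

Now H_k = ker ∂_k / im ∂_{k+1}, so:

  H_0: rank C_0 − rank ∂_1 = 7 − 6 = 1, and the invariant factors of ∂_1 are all 1, so H_0 ≅ Z.
  H_1: rank ker ∂_1 − rank ∂_2 = (10 − 6) − 3 = 1, and the invariant factors of ∂_2 are all 1, so H_1 ≅ Z.
  H_2: rank ker ∂_2 − rank ∂_3 = (3 − 3) − 0 = 0, and there is no ∂_3, so H_2 ≅ 0.

Hence the Betti numbers are b_0 = 1, b_1 = 1, b_2 = 0.

b_0 = 1, b_1 = 1, b_2 = 0.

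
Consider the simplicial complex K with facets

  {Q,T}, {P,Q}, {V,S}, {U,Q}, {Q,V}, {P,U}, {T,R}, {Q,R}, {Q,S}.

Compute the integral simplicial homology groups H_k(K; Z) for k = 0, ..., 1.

Take the total order P < Q < R < S < T < U < V on the vertex set. Then K (dimension 1) consists of the simplices:

  0-simplices (7): P, Q, R, S, T, U, V
  1-simplices (9): PQ, PU, QR, QS, QT, QU, QV, RT, SV

so the chain groups are C_0 ≅ Z^7, C_1 ≅ Z^9.

The boundary map ∂_1: C_1 → C_0 sends each edge [p,q] (with p < q) to q − p. For instance
  ∂QU = U − Q.
The 7×9 boundary matrix has rank 6 and Smith normal form diag(1,1,1,1,1,1).

From H_k ≅ ker(∂_k) / im(∂_{k+1}) we obtain:

  H_0: rank C_0 − rank ∂_1 = 7 − 6 = 1, and the invariant factors of ∂_1 are all 1, so H_0 = Z.
  H_1: rank ker ∂_1 − rank ∂_2 = (9 − 6) − 0 = 3, and there is no ∂_2, so H_1 = Z^3.

(K is a triangulation of a wedge of 3 circles.)

H_0 ≅ Z,  H_1 ≅ Z^3.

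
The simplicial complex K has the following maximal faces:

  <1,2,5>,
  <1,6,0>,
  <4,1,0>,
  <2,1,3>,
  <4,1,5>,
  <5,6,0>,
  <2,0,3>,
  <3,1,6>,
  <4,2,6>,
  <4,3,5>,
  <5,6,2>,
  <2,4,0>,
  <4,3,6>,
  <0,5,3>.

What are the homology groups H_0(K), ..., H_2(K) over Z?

H_0 = Z,  H_1 = Z^2,  H_2 = Z.

K has 7 vertices, 21 edges, 14 triangles.
rank ∂_0 = 0, rank ∂_1 = 6 ⇒ b_0 = 7 − 0 − 6 = 1; all invariant factors of ∂_1 are 1 so no torsion. So H_0 ≅ Z.
rank ∂_1 = 6, rank ∂_2 = 13 ⇒ b_1 = 21 − 6 − 13 = 2; all invariant factors of ∂_2 are 1 so no torsion. So H_1 ≅ Z^2.
rank ∂_2 = 13, rank ∂_3 = 0 ⇒ b_2 = 14 − 13 − 0 = 1. So H_2 ≅ Z.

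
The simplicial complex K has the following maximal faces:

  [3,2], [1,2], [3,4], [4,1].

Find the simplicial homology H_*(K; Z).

We work with the vertex ordering 1 < 2 < 3 < 4. The simplices of K, each written with vertices in increasing order, are:

  0-simplices (4): [1], [2], [3], [4]
  1-simplices (4): [1,2], [1,4], [2,3], [3,4]

giving chain groups C_0 ≅ Z^4, C_1 ≅ Z^4.

The boundary map ∂_1: C_1 → C_0 is given by ∂[p,q] = [q] − [p]. For instance
  ∂[3,4] = [4] − [3].
The 4×4 boundary matrix has rank 3 and Smith normal form diag(1,1,1).

Computing H_k = (kernel of ∂_k) / (image of ∂_{k+1}):

  H_0: rank C_0 − rank ∂_1 = 4 − 3 = 1, and the invariant factors of ∂_1 are all 1, so H_0 = Z.
  H_1: rank ker ∂_1 − rank ∂_2 = (4 − 3) − 0 = 1, and there is no ∂_2, so H_1 = Z.

(K is a triangulation of the circle S^1.)

H_0 ≅ Z,  H_1 ≅ Z.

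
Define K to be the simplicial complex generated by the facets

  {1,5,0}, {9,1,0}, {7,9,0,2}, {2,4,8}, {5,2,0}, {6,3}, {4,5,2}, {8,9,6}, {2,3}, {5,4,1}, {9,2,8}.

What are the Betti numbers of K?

We work with the vertex ordering 0 < 1 < 2 < 3 < 4 < 5 < 6 < 7 < 8 < 9. The simplices of K, each written with vertices in increasing order, are:

  0-simplices (10): [0], [1], [2], [3], [4], [5], [6], [7], [8], [9]
  1-simplices (21): [0,1], [0,2], [0,5], [0,7], [0,9], [1,4], [1,5], [1,9], [2,3], [2,4], [2,5], [2,7], [2,8], [2,9], [3,6], [4,5], [4,8], [6,8], [6,9], [7,9], [8,9]
  2-simplices (12): [0,1,5], [0,1,9], [0,2,5], [0,2,7], [0,2,9], [0,7,9], [1,4,5], [2,4,5], [2,4,8], [2,7,9], [2,8,9], [6,8,9]
  3-simplices (1): [0,2,7,9]

so the chain groups are C_0 ≅ Z^10, C_1 ≅ Z^21, C_2 ≅ Z^12, C_3 ≅ Z^1.

Boundary ∂_1: C_1 → C_0 maps an edge to its endpoints' difference, ∂[p,q] = q − p. For instance
  ∂[2,8] = [8] − [2].
The 10×21 boundary matrix has rank 9 and Smith normal form diag(1,1,1,1,1,1,1,1,1).

∂_2: C_2 → C_1 sends each 2-simplex [p,q,r] to [q,r] − [p,r] + [p,q]. For instance
  ∂[0,1,5] = [1,5] − [0,5] + [0,1],
  ∂[0,2,7] = [2,7] − [0,7] + [0,2].
The 21×12 boundary matrix has rank 11 and Smith normal form diag(1,1,1,1,1,1,1,1,1,1,1).

Boundary ∂_3: C_3 → C_2 sends each 3-simplex σ to the alternating sum Σ_i (−1)^i (σ with its i-th vertex removed). For instance
  ∂[0,2,7,9] = [2,7,9] − [0,7,9] + [0,2,9] − [0,2,7].
As a 12×1 matrix over Z this has rank 1, with invariant factors (1).

Reading off H_k = ker ∂_k / im ∂_{k+1}:

  H_0: rank C_0 − rank ∂_1 = 10 − 9 = 1, and the invariant factors of ∂_1 are all 1, so H_0 = Z.
  H_1: rank ker ∂_1 − rank ∂_2 = (21 − 9) − 11 = 1, and the invariant factors of ∂_2 are all 1, so H_1 = Z.
  H_2: rank ker ∂_2 − rank ∂_3 = (12 − 11) − 1 = 0, and the invariant factors of ∂_3 are all 1, so H_2 = 0.
  H_3: rank ker ∂_3 − rank ∂_4 = (1 − 1) − 0 = 0, and there is no ∂_4, so H_3 = 0.

Hence the Betti numbers are b_0 = 1, b_1 = 1, b_2 = 0, b_3 = 0.

b_0 = 1, b_1 = 1, b_2 = 0, b_3 = 0.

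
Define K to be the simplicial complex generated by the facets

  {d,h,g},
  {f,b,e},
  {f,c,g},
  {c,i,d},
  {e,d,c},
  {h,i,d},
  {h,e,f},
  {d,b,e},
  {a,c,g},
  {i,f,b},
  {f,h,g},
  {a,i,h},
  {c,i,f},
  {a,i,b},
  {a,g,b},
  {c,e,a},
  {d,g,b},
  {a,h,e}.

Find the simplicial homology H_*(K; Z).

Order the vertices as a < b < c < d < e < f < g < h < i. Listing each simplex with vertices in this order, K has dimension 2 with simplices:

  0-simplices (9): a, b, c, d, e, f, g, h, i
  1-simplices (27): ab, ac, ae, ag, ah, ai, bd, be, bf, bg, bi, cd, ce, cf, cg, ci, de, dg, dh, di, ef, eh, fg, fh, fi, gh, hi
  2-simplices (18): abg, abi, ace, acg, aeh, ahi, bde, bdg, bef, bfi, cde, cdi, cfg, cfi, dgh, dhi, efh, fgh

so the chain groups are C_0 ≅ Z^9, C_1 ≅ Z^27, C_2 ≅ Z^18.

∂_1: C_1 → C_0 maps an edge to its endpoints' difference, ∂[p,q] = q − p.
As a 9×27 matrix over Z this has rank 8, with invariant factors (1,1,1,1,1,1,1,1).

Boundary ∂_2: C_2 → C_1 acts by ∂[p,q,r] = [q,r] − [p,r] + [p,q]. For instance
  ∂cde = de − ce + cd,
  ∂ace = ce − ae + ac.
The 27×18 boundary matrix has rank 17 and Smith normal form diag(1,1,1,1,1,1,1,1,1,1,1,1,1,1,1,1,1).

Computing H_k = (kernel of ∂_k) / (image of ∂_{k+1}):

  H_0: rank C_0 − rank ∂_1 = 9 − 8 = 1, and the invariant factors of ∂_1 are all 1, so H_0 ≅ Z.
  H_1: rank ker ∂_1 − rank ∂_2 = (27 − 8) − 17 = 2, and the invariant factors of ∂_2 are all 1, so H_1 ≅ Z^2.
  H_2: rank ker ∂_2 − rank ∂_3 = (18 − 17) − 0 = 1, and there is no ∂_3, so H_2 ≅ Z.

As a check, the Euler characteristic is 9 − 27 + 18 = 0, which agrees with 1 − 2 + 1 = 0.
(K is a triangulation of the torus T^2.)

H_0 = Z,  H_1 = Z^2,  H_2 = Z.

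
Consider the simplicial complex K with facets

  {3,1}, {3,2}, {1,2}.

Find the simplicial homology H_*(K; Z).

Order the vertices as 1 < 2 < 3. Listing each simplex with vertices in this order, K has dimension 1 with simplices:

  0-simplices (3): [1], [2], [3]
  1-simplices (3): [1,2], [1,3], [2,3]

Hence C_0 ≅ Z^3, C_1 ≅ Z^3.

The boundary map ∂_1: C_1 → C_0 is given by ∂[p,q] = [q] − [p]. For instance
  ∂[1,3] = [3] − [1].
The resulting 3×3 matrix has rank 2, and its Smith normal form has invariant factors (1,1).

Computing H_k = (kernel of ∂_k) / (image of ∂_{k+1}):

  H_0: rank C_0 − rank ∂_1 = 3 − 2 = 1, and the invariant factors of ∂_1 are all 1, so H_0 ≅ Z.
  H_1: rank ker ∂_1 − rank ∂_2 = (3 − 2) − 0 = 1, and there is no ∂_2, so H_1 ≅ Z.

H_0 ≅ Z,  H_1 ≅ Z.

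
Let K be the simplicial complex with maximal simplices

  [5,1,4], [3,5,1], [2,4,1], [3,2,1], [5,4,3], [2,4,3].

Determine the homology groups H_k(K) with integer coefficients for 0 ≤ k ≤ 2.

Order the vertices as 1 < 2 < 3 < 4 < 5. Listing each simplex with vertices in this order, K has dimension 2 with simplices:

  0-simplices (5): [1], [2], [3], [4], [5]
  1-simplices (9): [1,2], [1,3], [1,4], [1,5], [2,3], [2,4], [3,4], [3,5], [4,5]
  2-simplices (6): [1,2,3], [1,2,4], [1,3,5], [1,4,5], [2,3,4], [3,4,5]

giving chain groups C_0 ≅ Z^5, C_1 ≅ Z^9, C_2 ≅ Z^6.

∂_1: C_1 → C_0 maps an edge to its endpoints' difference, ∂[p,q] = q − p. For instance
  ∂[4,5] = [5] − [4].
This gives a 5×9 integer matrix of rank 4; reducing to Smith normal form yields diagonal entries (1,1,1,1).

Boundary ∂_2: C_2 → C_1 maps a triangle to the signed sum of its edges. For instance
  ∂[1,2,4] = [2,4] − [1,4] + [1,2],
  ∂[1,2,3] = [2,3] − [1,3] + [1,2].
As a 9×6 matrix over Z this has rank 5, with invariant factors (1,1,1,1,1).

Now H_k = ker ∂_k / im ∂_{k+1}, so:

  H_0: rank C_0 − rank ∂_1 = 5 − 4 = 1, and the invariant factors of ∂_1 are all 1, so H_0 = Z.
  H_1: rank ker ∂_1 − rank ∂_2 = (9 − 4) − 5 = 0, and the invariant factors of ∂_2 are all 1, so H_1 = 0.
  H_2: rank ker ∂_2 − rank ∂_3 = (6 − 5) − 0 = 1, and there is no ∂_3, so H_2 = Z.

(K is a triangulation of the 2-sphere S^2.)

H_0 = Z,  H_1 = 0,  H_2 = Z.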